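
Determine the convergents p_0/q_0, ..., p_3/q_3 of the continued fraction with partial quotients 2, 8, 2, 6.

Using the convergent recurrence p_i = a_i*p_{i-1} + p_{i-2}, q_i = a_i*q_{i-1} + q_{i-2} with p_{-2}=0, p_{-1}=1, q_{-2}=1, q_{-1}=0:
  i=0: a_0=2, p_0 = 2*1 + 0 = 2, q_0 = 2*0 + 1 = 1.
  i=1: a_1=8, p_1 = 8*2 + 1 = 17, q_1 = 8*1 + 0 = 8.
  i=2: a_2=2, p_2 = 2*17 + 2 = 36, q_2 = 2*8 + 1 = 17.
  i=3: a_3=6, p_3 = 6*36 + 17 = 233, q_3 = 6*17 + 8 = 110.

2/1, 17/8, 36/17, 233/110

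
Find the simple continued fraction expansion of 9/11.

Run the Euclidean algorithm on 9 and 11; the successive quotients are the partial quotients a_0, a_1, ... (each step inverts the fractional part left over by the previous one):
  9 = 0*11 + 9, so a_0 = 0.
  11 = 1*9 + 2, so a_1 = 1.
  9 = 4*2 + 1, so a_2 = 4.
  2 = 2*1 + 0, so a_3 = 2.
The remainder reaches 0 after 4 divisions, so the expansion has 4 partial quotients, read off in order.

[0; 1, 4, 2]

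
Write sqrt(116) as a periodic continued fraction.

Write x_i = (sqrt(116) + m_i)/d_i with (m_0, d_0) = (0, 1). a_0 = floor(sqrt(116)) = 10, since 10^2 = 100 <= 116 < 121 = 11^2.
Iterate m_{i+1} = d_i*a_i - m_i, d_{i+1} = (116 - m_{i+1}^2)/d_i, a_{i+1} = floor((a_0 + m_{i+1})/d_{i+1}):
  m_1 = 1*10 - 0 = 10, d_1 = (116 - 10^2)/1 = 16/1 = 16, a_1 = floor((10 + 10)/16) = 1.
  m_2 = 16*1 - 10 = 6, d_2 = (116 - 6^2)/16 = 80/16 = 5, a_2 = floor((10 + 6)/5) = 3.
  m_3 = 5*3 - 6 = 9, d_3 = (116 - 9^2)/5 = 35/5 = 7, a_3 = floor((10 + 9)/7) = 2.
  m_4 = 7*2 - 9 = 5, d_4 = (116 - 5^2)/7 = 91/7 = 13, a_4 = floor((10 + 5)/13) = 1.
  m_5 = 13*1 - 5 = 8, d_5 = (116 - 8^2)/13 = 52/13 = 4, a_5 = floor((10 + 8)/4) = 4.
  m_6 = 4*4 - 8 = 8, d_6 = (116 - 8^2)/4 = 52/4 = 13, a_6 = floor((10 + 8)/13) = 1.
  m_7 = 13*1 - 8 = 5, d_7 = (116 - 5^2)/13 = 91/13 = 7, a_7 = floor((10 + 5)/7) = 2.
  m_8 = 7*2 - 5 = 9, d_8 = (116 - 9^2)/7 = 35/7 = 5, a_8 = floor((10 + 9)/5) = 3.
  m_9 = 5*3 - 9 = 6, d_9 = (116 - 6^2)/5 = 80/5 = 16, a_9 = floor((10 + 6)/16) = 1.
  m_10 = 16*1 - 6 = 10, d_10 = (116 - 10^2)/16 = 16/16 = 1, a_10 = floor((10 + 10)/1) = 20.
  m_11 = 1*20 - 10 = 10, d_11 = (116 - 10^2)/1 = 16/1 = 16: (m_11, d_11) = (m_1, d_1) = (10, 16), so from here the quotients repeat a_1, ..., a_10; the period length is 10.
Hence the expansion of sqrt(116) is a_0 = 10 followed by the repeating block 1, 3, 2, 1, 4, 1, 2, 3, 1, 20 (period 10).

[10; (1, 3, 2, 1, 4, 1, 2, 3, 1, 20)]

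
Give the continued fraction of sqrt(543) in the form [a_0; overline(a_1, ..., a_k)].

Write x_i = (sqrt(543) + m_i)/d_i with (m_0, d_0) = (0, 1). a_0 = floor(sqrt(543)) = 23, since 23^2 = 529 <= 543 < 576 = 24^2.
Iterate m_{i+1} = d_i*a_i - m_i, d_{i+1} = (543 - m_{i+1}^2)/d_i, a_{i+1} = floor((a_0 + m_{i+1})/d_{i+1}):
  m_1 = 1*23 - 0 = 23, d_1 = (543 - 23^2)/1 = 14/1 = 14, a_1 = floor((23 + 23)/14) = 3.
  m_2 = 14*3 - 23 = 19, d_2 = (543 - 19^2)/14 = 182/14 = 13, a_2 = floor((23 + 19)/13) = 3.
  m_3 = 13*3 - 19 = 20, d_3 = (543 - 20^2)/13 = 143/13 = 11, a_3 = floor((23 + 20)/11) = 3.
  m_4 = 11*3 - 20 = 13, d_4 = (543 - 13^2)/11 = 374/11 = 34, a_4 = floor((23 + 13)/34) = 1.
  m_5 = 34*1 - 13 = 21, d_5 = (543 - 21^2)/34 = 102/34 = 3, a_5 = floor((23 + 21)/3) = 14.
  m_6 = 3*14 - 21 = 21, d_6 = (543 - 21^2)/3 = 102/3 = 34, a_6 = floor((23 + 21)/34) = 1.
  m_7 = 34*1 - 21 = 13, d_7 = (543 - 13^2)/34 = 374/34 = 11, a_7 = floor((23 + 13)/11) = 3.
  m_8 = 11*3 - 13 = 20, d_8 = (543 - 20^2)/11 = 143/11 = 13, a_8 = floor((23 + 20)/13) = 3.
  m_9 = 13*3 - 20 = 19, d_9 = (543 - 19^2)/13 = 182/13 = 14, a_9 = floor((23 + 19)/14) = 3.
  m_10 = 14*3 - 19 = 23, d_10 = (543 - 23^2)/14 = 14/14 = 1, a_10 = floor((23 + 23)/1) = 46.
  m_11 = 1*46 - 23 = 23, d_11 = (543 - 23^2)/1 = 14/1 = 14: (m_11, d_11) = (m_1, d_1) = (23, 14), so from here the quotients repeat a_1, ..., a_10; the period length is 10.
Hence the expansion of sqrt(543) is a_0 = 23 followed by the repeating block 3, 3, 3, 1, 14, 1, 3, 3, 3, 46 (period 10).

[23; overline(3, 3, 3, 1, 14, 1, 3, 3, 3, 46)]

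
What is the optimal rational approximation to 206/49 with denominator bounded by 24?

21/5

Expand x = 206/49 as a continued fraction with the Euclidean algorithm:
  206 = 4*49 + 10, so a_0 = 4.
  49 = 4*10 + 9, so a_1 = 4.
  10 = 1*9 + 1, so a_2 = 1.
  9 = 9*1 + 0, so a_3 = 9.
so x = [4; 4, 1, 9].
Convergents (p_i = a_i*p_{i-1} + p_{i-2}, q_i = a_i*q_{i-1} + q_{i-2} with p_{-2}=0, p_{-1}=1, q_{-2}=1, q_{-1}=0), until the denominator exceeds 24:
  i=0: a_0=4, p_0 = 4*1 + 0 = 4, q_0 = 4*0 + 1 = 1.
  i=1: a_1=4, p_1 = 4*4 + 1 = 17, q_1 = 4*1 + 0 = 4.
  i=2: a_2=1, p_2 = 1*17 + 4 = 21, q_2 = 1*4 + 1 = 5.
  i=3: a_3=9, p_3 = 9*21 + 17 = 206, q_3 = 9*5 + 4 = 49.
q_3 = 49 > 24, so the last convergent with denominator <= 24 is p_2/q_2 = 21/5.
The closest fraction with denominator <= 24 is either p_2/q_2 or the intermediate fraction (k*p_2 + p_1)/(k*q_2 + q_1) with the largest k >= 1 whose denominator stays <= 24; these approach x as k grows, and every other convergent or intermediate fraction in range is farther away.
Largest k: floor((24 - q_1)/q_2) = floor((24 - 4)/5) = 4.
That gives (4*21 + 17)/(4*5 + 4) = 101/24.
Compare the errors: |x - 21/5| = |206*5 - 21*49|/(49*5) = 1/245, and |x - 101/24| = |206*24 - 101*49|/(49*24) = 5/1176.
Cross-multiplying, 1*1176 = 1176 < 1225 = 5*245, so 1/245 is smaller: the convergent 21/5 is closer to x than 101/24.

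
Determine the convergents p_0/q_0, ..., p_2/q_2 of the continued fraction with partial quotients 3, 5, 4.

3/1, 16/5, 67/21

Using the convergent recurrence p_i = a_i*p_{i-1} + p_{i-2}, q_i = a_i*q_{i-1} + q_{i-2} with p_{-2}=0, p_{-1}=1, q_{-2}=1, q_{-1}=0:
  i=0: a_0=3, p_0 = 3*1 + 0 = 3, q_0 = 3*0 + 1 = 1.
  i=1: a_1=5, p_1 = 5*3 + 1 = 16, q_1 = 5*1 + 0 = 5.
  i=2: a_2=4, p_2 = 4*16 + 3 = 67, q_2 = 4*5 + 1 = 21.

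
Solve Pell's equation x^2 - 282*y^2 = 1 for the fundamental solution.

(x, y) = (2351, 140)

First expand sqrt(282) as a continued fraction. With x_i = (sqrt(282) + m_i)/d_i and (m_0, d_0) = (0, 1): a_0 = floor(sqrt(282)) = 16, since 16^2 = 256 <= 282 < 289 = 17^2.
Iterate m_{i+1} = d_i*a_i - m_i, d_{i+1} = (282 - m_{i+1}^2)/d_i, a_{i+1} = floor((a_0 + m_{i+1})/d_{i+1}):
  m_1 = 1*16 - 0 = 16, d_1 = (282 - 16^2)/1 = 26/1 = 26, a_1 = floor((16 + 16)/26) = 1.
  m_2 = 26*1 - 16 = 10, d_2 = (282 - 10^2)/26 = 182/26 = 7, a_2 = floor((16 + 10)/7) = 3.
  m_3 = 7*3 - 10 = 11, d_3 = (282 - 11^2)/7 = 161/7 = 23, a_3 = floor((16 + 11)/23) = 1.
  m_4 = 23*1 - 11 = 12, d_4 = (282 - 12^2)/23 = 138/23 = 6, a_4 = floor((16 + 12)/6) = 4.
  m_5 = 6*4 - 12 = 12, d_5 = (282 - 12^2)/6 = 138/6 = 23, a_5 = floor((16 + 12)/23) = 1.
  m_6 = 23*1 - 12 = 11, d_6 = (282 - 11^2)/23 = 161/23 = 7, a_6 = floor((16 + 11)/7) = 3.
  m_7 = 7*3 - 11 = 10, d_7 = (282 - 10^2)/7 = 182/7 = 26, a_7 = floor((16 + 10)/26) = 1.
  m_8 = 26*1 - 10 = 16, d_8 = (282 - 16^2)/26 = 26/26 = 1, a_8 = floor((16 + 16)/1) = 32.
  m_9 = 1*32 - 16 = 16, d_9 = (282 - 16^2)/1 = 26/1 = 26: (m_9, d_9) = (m_1, d_1) = (16, 26), so from here the quotients repeat a_1, ..., a_8; the period length is 8.
So sqrt(282) = [16; (1, 3, 1, 4, 1, 3, 1, 32)] with period length k = 8.
k is even, so the fundamental solution of x^2 - 282y^2 = 1 is (p_{k-1}, q_{k-1}) = (p_7, q_7); compute convergents through index 7.
Convergents (p_i = a_i*p_{i-1} + p_{i-2}, q_i = a_i*q_{i-1} + q_{i-2} with p_{-2}=0, p_{-1}=1, q_{-2}=1, q_{-1}=0):
  i=0: a_0=16, p_0 = 16*1 + 0 = 16, q_0 = 16*0 + 1 = 1.
  i=1: a_1=1, p_1 = 1*16 + 1 = 17, q_1 = 1*1 + 0 = 1.
  i=2: a_2=3, p_2 = 3*17 + 16 = 67, q_2 = 3*1 + 1 = 4.
  i=3: a_3=1, p_3 = 1*67 + 17 = 84, q_3 = 1*4 + 1 = 5.
  i=4: a_4=4, p_4 = 4*84 + 67 = 403, q_4 = 4*5 + 4 = 24.
  i=5: a_5=1, p_5 = 1*403 + 84 = 487, q_5 = 1*24 + 5 = 29.
  i=6: a_6=3, p_6 = 3*487 + 403 = 1864, q_6 = 3*29 + 24 = 111.
  i=7: a_7=1, p_7 = 1*1864 + 487 = 2351, q_7 = 1*111 + 29 = 140.
Check: 2351^2 - 282*140^2 = 5527201 - 5527200 = 1, so (x, y) = (2351, 140) solves the equation, and by the theorem it is the least positive solution.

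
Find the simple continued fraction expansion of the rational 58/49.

Run the Euclidean algorithm on 58 and 49; the successive quotients are the partial quotients a_0, a_1, ... (each step inverts the fractional part left over by the previous one):
  58 = 1*49 + 9, so a_0 = 1.
  49 = 5*9 + 4, so a_1 = 5.
  9 = 2*4 + 1, so a_2 = 2.
  4 = 4*1 + 0, so a_3 = 4.
The remainder reaches 0 after 4 divisions, so the expansion has 4 partial quotients, read off in order.

[1; 5, 2, 4]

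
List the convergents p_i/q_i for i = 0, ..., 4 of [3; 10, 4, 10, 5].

Using the convergent recurrence p_i = a_i*p_{i-1} + p_{i-2}, q_i = a_i*q_{i-1} + q_{i-2} with p_{-2}=0, p_{-1}=1, q_{-2}=1, q_{-1}=0:
  i=0: a_0=3, p_0 = 3*1 + 0 = 3, q_0 = 3*0 + 1 = 1.
  i=1: a_1=10, p_1 = 10*3 + 1 = 31, q_1 = 10*1 + 0 = 10.
  i=2: a_2=4, p_2 = 4*31 + 3 = 127, q_2 = 4*10 + 1 = 41.
  i=3: a_3=10, p_3 = 10*127 + 31 = 1301, q_3 = 10*41 + 10 = 420.
  i=4: a_4=5, p_4 = 5*1301 + 127 = 6632, q_4 = 5*420 + 41 = 2141.

3/1, 31/10, 127/41, 1301/420, 6632/2141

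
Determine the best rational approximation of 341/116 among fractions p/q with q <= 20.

50/17

Expand x = 341/116 as a continued fraction with the Euclidean algorithm:
  341 = 2*116 + 109, so a_0 = 2.
  116 = 1*109 + 7, so a_1 = 1.
  109 = 15*7 + 4, so a_2 = 15.
  7 = 1*4 + 3, so a_3 = 1.
  4 = 1*3 + 1, so a_4 = 1.
  3 = 3*1 + 0, so a_5 = 3.
so x = [2; 1, 15, 1, 1, 3].
Convergents (p_i = a_i*p_{i-1} + p_{i-2}, q_i = a_i*q_{i-1} + q_{i-2} with p_{-2}=0, p_{-1}=1, q_{-2}=1, q_{-1}=0), until the denominator exceeds 20:
  i=0: a_0=2, p_0 = 2*1 + 0 = 2, q_0 = 2*0 + 1 = 1.
  i=1: a_1=1, p_1 = 1*2 + 1 = 3, q_1 = 1*1 + 0 = 1.
  i=2: a_2=15, p_2 = 15*3 + 2 = 47, q_2 = 15*1 + 1 = 16.
  i=3: a_3=1, p_3 = 1*47 + 3 = 50, q_3 = 1*16 + 1 = 17.
  i=4: a_4=1, p_4 = 1*50 + 47 = 97, q_4 = 1*17 + 16 = 33.
q_4 = 33 > 20, so the last convergent with denominator <= 20 is p_3/q_3 = 50/17.
The closest fraction with denominator <= 20 is either p_3/q_3 or the intermediate fraction (k*p_3 + p_2)/(k*q_3 + q_2) with the largest k >= 1 whose denominator stays <= 20; these approach x as k grows, and every other convergent or intermediate fraction in range is farther away.
Largest k: floor((20 - q_2)/q_3) = floor((20 - 16)/17) = 0.
Since k = 0, no intermediate fraction beyond p_3/q_3 has denominator <= 20, so the convergent 50/17 is the closest (its error is |341*17 - 50*116|/(116*17) = 3/1972).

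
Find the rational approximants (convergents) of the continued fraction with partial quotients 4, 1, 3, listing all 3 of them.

4/1, 5/1, 19/4

Using the convergent recurrence p_i = a_i*p_{i-1} + p_{i-2}, q_i = a_i*q_{i-1} + q_{i-2} with p_{-2}=0, p_{-1}=1, q_{-2}=1, q_{-1}=0:
  i=0: a_0=4, p_0 = 4*1 + 0 = 4, q_0 = 4*0 + 1 = 1.
  i=1: a_1=1, p_1 = 1*4 + 1 = 5, q_1 = 1*1 + 0 = 1.
  i=2: a_2=3, p_2 = 3*5 + 4 = 19, q_2 = 3*1 + 1 = 4.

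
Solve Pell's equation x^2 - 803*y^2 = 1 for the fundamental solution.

(x, y) = (7226, 255)

First expand sqrt(803) as a continued fraction. With x_i = (sqrt(803) + m_i)/d_i and (m_0, d_0) = (0, 1): a_0 = floor(sqrt(803)) = 28, since 28^2 = 784 <= 803 < 841 = 29^2.
Iterate m_{i+1} = d_i*a_i - m_i, d_{i+1} = (803 - m_{i+1}^2)/d_i, a_{i+1} = floor((a_0 + m_{i+1})/d_{i+1}):
  m_1 = 1*28 - 0 = 28, d_1 = (803 - 28^2)/1 = 19/1 = 19, a_1 = floor((28 + 28)/19) = 2.
  m_2 = 19*2 - 28 = 10, d_2 = (803 - 10^2)/19 = 703/19 = 37, a_2 = floor((28 + 10)/37) = 1.
  m_3 = 37*1 - 10 = 27, d_3 = (803 - 27^2)/37 = 74/37 = 2, a_3 = floor((28 + 27)/2) = 27.
  m_4 = 2*27 - 27 = 27, d_4 = (803 - 27^2)/2 = 74/2 = 37, a_4 = floor((28 + 27)/37) = 1.
  m_5 = 37*1 - 27 = 10, d_5 = (803 - 10^2)/37 = 703/37 = 19, a_5 = floor((28 + 10)/19) = 2.
  m_6 = 19*2 - 10 = 28, d_6 = (803 - 28^2)/19 = 19/19 = 1, a_6 = floor((28 + 28)/1) = 56.
  m_7 = 1*56 - 28 = 28, d_7 = (803 - 28^2)/1 = 19/1 = 19: (m_7, d_7) = (m_1, d_1) = (28, 19), so from here the quotients repeat a_1, ..., a_6; the period length is 6.
So sqrt(803) = [28; (2, 1, 27, 1, 2, 56)] with period length k = 6.
k is even, so the fundamental solution of x^2 - 803y^2 = 1 is (p_{k-1}, q_{k-1}) = (p_5, q_5); compute convergents through index 5.
Convergents (p_i = a_i*p_{i-1} + p_{i-2}, q_i = a_i*q_{i-1} + q_{i-2} with p_{-2}=0, p_{-1}=1, q_{-2}=1, q_{-1}=0):
  i=0: a_0=28, p_0 = 28*1 + 0 = 28, q_0 = 28*0 + 1 = 1.
  i=1: a_1=2, p_1 = 2*28 + 1 = 57, q_1 = 2*1 + 0 = 2.
  i=2: a_2=1, p_2 = 1*57 + 28 = 85, q_2 = 1*2 + 1 = 3.
  i=3: a_3=27, p_3 = 27*85 + 57 = 2352, q_3 = 27*3 + 2 = 83.
  i=4: a_4=1, p_4 = 1*2352 + 85 = 2437, q_4 = 1*83 + 3 = 86.
  i=5: a_5=2, p_5 = 2*2437 + 2352 = 7226, q_5 = 2*86 + 83 = 255.
Check: 7226^2 - 803*255^2 = 52215076 - 52215075 = 1, so (x, y) = (7226, 255) solves the equation, and by the theorem it is the least positive solution.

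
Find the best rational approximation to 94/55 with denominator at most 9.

12/7

Expand x = 94/55 as a continued fraction with the Euclidean algorithm:
  94 = 1*55 + 39, so a_0 = 1.
  55 = 1*39 + 16, so a_1 = 1.
  39 = 2*16 + 7, so a_2 = 2.
  16 = 2*7 + 2, so a_3 = 2.
  7 = 3*2 + 1, so a_4 = 3.
  2 = 2*1 + 0, so a_5 = 2.
so x = [1; 1, 2, 2, 3, 2].
Convergents (p_i = a_i*p_{i-1} + p_{i-2}, q_i = a_i*q_{i-1} + q_{i-2} with p_{-2}=0, p_{-1}=1, q_{-2}=1, q_{-1}=0), until the denominator exceeds 9:
  i=0: a_0=1, p_0 = 1*1 + 0 = 1, q_0 = 1*0 + 1 = 1.
  i=1: a_1=1, p_1 = 1*1 + 1 = 2, q_1 = 1*1 + 0 = 1.
  i=2: a_2=2, p_2 = 2*2 + 1 = 5, q_2 = 2*1 + 1 = 3.
  i=3: a_3=2, p_3 = 2*5 + 2 = 12, q_3 = 2*3 + 1 = 7.
  i=4: a_4=3, p_4 = 3*12 + 5 = 41, q_4 = 3*7 + 3 = 24.
q_4 = 24 > 9, so the last convergent with denominator <= 9 is p_3/q_3 = 12/7.
The closest fraction with denominator <= 9 is either p_3/q_3 or the intermediate fraction (k*p_3 + p_2)/(k*q_3 + q_2) with the largest k >= 1 whose denominator stays <= 9; these approach x as k grows, and every other convergent or intermediate fraction in range is farther away.
Largest k: floor((9 - q_2)/q_3) = floor((9 - 3)/7) = 0.
Since k = 0, no intermediate fraction beyond p_3/q_3 has denominator <= 9, so the convergent 12/7 is the closest (its error is |94*7 - 12*55|/(55*7) = 2/385).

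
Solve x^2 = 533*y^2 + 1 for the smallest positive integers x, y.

(x, y) = (74859849, 3242540)

First expand sqrt(533) as a continued fraction. With x_i = (sqrt(533) + m_i)/d_i and (m_0, d_0) = (0, 1): a_0 = floor(sqrt(533)) = 23, since 23^2 = 529 <= 533 < 576 = 24^2.
Iterate m_{i+1} = d_i*a_i - m_i, d_{i+1} = (533 - m_{i+1}^2)/d_i, a_{i+1} = floor((a_0 + m_{i+1})/d_{i+1}):
  m_1 = 1*23 - 0 = 23, d_1 = (533 - 23^2)/1 = 4/1 = 4, a_1 = floor((23 + 23)/4) = 11.
  m_2 = 4*11 - 23 = 21, d_2 = (533 - 21^2)/4 = 92/4 = 23, a_2 = floor((23 + 21)/23) = 1.
  m_3 = 23*1 - 21 = 2, d_3 = (533 - 2^2)/23 = 529/23 = 23, a_3 = floor((23 + 2)/23) = 1.
  m_4 = 23*1 - 2 = 21, d_4 = (533 - 21^2)/23 = 92/23 = 4, a_4 = floor((23 + 21)/4) = 11.
  m_5 = 4*11 - 21 = 23, d_5 = (533 - 23^2)/4 = 4/4 = 1, a_5 = floor((23 + 23)/1) = 46.
  m_6 = 1*46 - 23 = 23, d_6 = (533 - 23^2)/1 = 4/1 = 4: (m_6, d_6) = (m_1, d_1) = (23, 4), so from here the quotients repeat a_1, ..., a_5; the period length is 5.
So sqrt(533) = [23; (11, 1, 1, 11, 46)] with period length k = 5.
k is odd, so (p_{k-1}, q_{k-1}) only solves x^2 - 533y^2 = -1 and the fundamental solution of x^2 - 533y^2 = 1 is (p_{2k-1}, q_{2k-1}) = (p_9, q_9); compute convergents through index 9, running through the period twice.
Convergents (p_i = a_i*p_{i-1} + p_{i-2}, q_i = a_i*q_{i-1} + q_{i-2} with p_{-2}=0, p_{-1}=1, q_{-2}=1, q_{-1}=0):
  i=0: a_0=23, p_0 = 23*1 + 0 = 23, q_0 = 23*0 + 1 = 1.
  i=1: a_1=11, p_1 = 11*23 + 1 = 254, q_1 = 11*1 + 0 = 11.
  i=2: a_2=1, p_2 = 1*254 + 23 = 277, q_2 = 1*11 + 1 = 12.
  i=3: a_3=1, p_3 = 1*277 + 254 = 531, q_3 = 1*12 + 11 = 23.
  i=4: a_4=11, p_4 = 11*531 + 277 = 6118, q_4 = 11*23 + 12 = 265.
  i=5: a_5=46, p_5 = 46*6118 + 531 = 281959, q_5 = 46*265 + 23 = 12213.
  i=6: a_6=11, p_6 = 11*281959 + 6118 = 3107667, q_6 = 11*12213 + 265 = 134608.
  i=7: a_7=1, p_7 = 1*3107667 + 281959 = 3389626, q_7 = 1*134608 + 12213 = 146821.
  i=8: a_8=1, p_8 = 1*3389626 + 3107667 = 6497293, q_8 = 1*146821 + 134608 = 281429.
  i=9: a_9=11, p_9 = 11*6497293 + 3389626 = 74859849, q_9 = 11*281429 + 146821 = 3242540.
Indeed p_4^2 - 533*q_4^2 = 37429924 - 37429925 = -1, not +1.
Check: 74859849^2 - 533*3242540^2 = 5603996992302801 - 5603996992302800 = 1, so (x, y) = (74859849, 3242540) solves the equation, and by the theorem it is the least positive solution.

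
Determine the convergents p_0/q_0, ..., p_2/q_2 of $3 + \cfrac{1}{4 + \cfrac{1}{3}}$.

Using the convergent recurrence p_i = a_i*p_{i-1} + p_{i-2}, q_i = a_i*q_{i-1} + q_{i-2} with p_{-2}=0, p_{-1}=1, q_{-2}=1, q_{-1}=0:
  i=0: a_0=3, p_0 = 3*1 + 0 = 3, q_0 = 3*0 + 1 = 1.
  i=1: a_1=4, p_1 = 4*3 + 1 = 13, q_1 = 4*1 + 0 = 4.
  i=2: a_2=3, p_2 = 3*13 + 3 = 42, q_2 = 3*4 + 1 = 13.

3/1, 13/4, 42/13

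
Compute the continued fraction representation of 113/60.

Run the Euclidean algorithm on 113 and 60; the successive quotients are the partial quotients a_0, a_1, ... (each step inverts the fractional part left over by the previous one):
  113 = 1*60 + 53, so a_0 = 1.
  60 = 1*53 + 7, so a_1 = 1.
  53 = 7*7 + 4, so a_2 = 7.
  7 = 1*4 + 3, so a_3 = 1.
  4 = 1*3 + 1, so a_4 = 1.
  3 = 3*1 + 0, so a_5 = 3.
The remainder reaches 0 after 6 divisions, so the expansion has 6 partial quotients, read off in order.

[1; 1, 7, 1, 1, 3]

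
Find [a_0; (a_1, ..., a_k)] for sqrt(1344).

[36; (1, 1, 1, 17, 1, 1, 1, 72)]

Write x_i = (sqrt(1344) + m_i)/d_i with (m_0, d_0) = (0, 1). a_0 = floor(sqrt(1344)) = 36, since 36^2 = 1296 <= 1344 < 1369 = 37^2.
Iterate m_{i+1} = d_i*a_i - m_i, d_{i+1} = (1344 - m_{i+1}^2)/d_i, a_{i+1} = floor((a_0 + m_{i+1})/d_{i+1}):
  m_1 = 1*36 - 0 = 36, d_1 = (1344 - 36^2)/1 = 48/1 = 48, a_1 = floor((36 + 36)/48) = 1.
  m_2 = 48*1 - 36 = 12, d_2 = (1344 - 12^2)/48 = 1200/48 = 25, a_2 = floor((36 + 12)/25) = 1.
  m_3 = 25*1 - 12 = 13, d_3 = (1344 - 13^2)/25 = 1175/25 = 47, a_3 = floor((36 + 13)/47) = 1.
  m_4 = 47*1 - 13 = 34, d_4 = (1344 - 34^2)/47 = 188/47 = 4, a_4 = floor((36 + 34)/4) = 17.
  m_5 = 4*17 - 34 = 34, d_5 = (1344 - 34^2)/4 = 188/4 = 47, a_5 = floor((36 + 34)/47) = 1.
  m_6 = 47*1 - 34 = 13, d_6 = (1344 - 13^2)/47 = 1175/47 = 25, a_6 = floor((36 + 13)/25) = 1.
  m_7 = 25*1 - 13 = 12, d_7 = (1344 - 12^2)/25 = 1200/25 = 48, a_7 = floor((36 + 12)/48) = 1.
  m_8 = 48*1 - 12 = 36, d_8 = (1344 - 36^2)/48 = 48/48 = 1, a_8 = floor((36 + 36)/1) = 72.
  m_9 = 1*72 - 36 = 36, d_9 = (1344 - 36^2)/1 = 48/1 = 48: (m_9, d_9) = (m_1, d_1) = (36, 48), so from here the quotients repeat a_1, ..., a_8; the period length is 8.
Hence the expansion of sqrt(1344) is a_0 = 36 followed by the repeating block 1, 1, 1, 17, 1, 1, 1, 72 (period 8).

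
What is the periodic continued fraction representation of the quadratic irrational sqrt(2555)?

[50; (1, 1, 4, 1, 4, 1, 1, 100)]

Write x_i = (sqrt(2555) + m_i)/d_i with (m_0, d_0) = (0, 1). a_0 = floor(sqrt(2555)) = 50, since 50^2 = 2500 <= 2555 < 2601 = 51^2.
Iterate m_{i+1} = d_i*a_i - m_i, d_{i+1} = (2555 - m_{i+1}^2)/d_i, a_{i+1} = floor((a_0 + m_{i+1})/d_{i+1}):
  m_1 = 1*50 - 0 = 50, d_1 = (2555 - 50^2)/1 = 55/1 = 55, a_1 = floor((50 + 50)/55) = 1.
  m_2 = 55*1 - 50 = 5, d_2 = (2555 - 5^2)/55 = 2530/55 = 46, a_2 = floor((50 + 5)/46) = 1.
  m_3 = 46*1 - 5 = 41, d_3 = (2555 - 41^2)/46 = 874/46 = 19, a_3 = floor((50 + 41)/19) = 4.
  m_4 = 19*4 - 41 = 35, d_4 = (2555 - 35^2)/19 = 1330/19 = 70, a_4 = floor((50 + 35)/70) = 1.
  m_5 = 70*1 - 35 = 35, d_5 = (2555 - 35^2)/70 = 1330/70 = 19, a_5 = floor((50 + 35)/19) = 4.
  m_6 = 19*4 - 35 = 41, d_6 = (2555 - 41^2)/19 = 874/19 = 46, a_6 = floor((50 + 41)/46) = 1.
  m_7 = 46*1 - 41 = 5, d_7 = (2555 - 5^2)/46 = 2530/46 = 55, a_7 = floor((50 + 5)/55) = 1.
  m_8 = 55*1 - 5 = 50, d_8 = (2555 - 50^2)/55 = 55/55 = 1, a_8 = floor((50 + 50)/1) = 100.
  m_9 = 1*100 - 50 = 50, d_9 = (2555 - 50^2)/1 = 55/1 = 55: (m_9, d_9) = (m_1, d_1) = (50, 55), so from here the quotients repeat a_1, ..., a_8; the period length is 8.
Hence the expansion of sqrt(2555) is a_0 = 50 followed by the repeating block 1, 1, 4, 1, 4, 1, 1, 100 (period 8).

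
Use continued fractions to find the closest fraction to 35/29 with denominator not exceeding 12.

Expand x = 35/29 as a continued fraction with the Euclidean algorithm:
  35 = 1*29 + 6, so a_0 = 1.
  29 = 4*6 + 5, so a_1 = 4.
  6 = 1*5 + 1, so a_2 = 1.
  5 = 5*1 + 0, so a_3 = 5.
so x = [1; 4, 1, 5].
Convergents (p_i = a_i*p_{i-1} + p_{i-2}, q_i = a_i*q_{i-1} + q_{i-2} with p_{-2}=0, p_{-1}=1, q_{-2}=1, q_{-1}=0), until the denominator exceeds 12:
  i=0: a_0=1, p_0 = 1*1 + 0 = 1, q_0 = 1*0 + 1 = 1.
  i=1: a_1=4, p_1 = 4*1 + 1 = 5, q_1 = 4*1 + 0 = 4.
  i=2: a_2=1, p_2 = 1*5 + 1 = 6, q_2 = 1*4 + 1 = 5.
  i=3: a_3=5, p_3 = 5*6 + 5 = 35, q_3 = 5*5 + 4 = 29.
q_3 = 29 > 12, so the last convergent with denominator <= 12 is p_2/q_2 = 6/5.
The closest fraction with denominator <= 12 is either p_2/q_2 or the intermediate fraction (k*p_2 + p_1)/(k*q_2 + q_1) with the largest k >= 1 whose denominator stays <= 12; these approach x as k grows, and every other convergent or intermediate fraction in range is farther away.
Largest k: floor((12 - q_1)/q_2) = floor((12 - 4)/5) = 1.
That gives (1*6 + 5)/(1*5 + 4) = 11/9.
Compare the errors: |x - 6/5| = |35*5 - 6*29|/(29*5) = 1/145, and |x - 11/9| = |35*9 - 11*29|/(29*9) = 4/261.
Cross-multiplying, 1*261 = 261 < 580 = 4*145, so 1/145 is smaller: the convergent 6/5 is closer to x than 11/9.

6/5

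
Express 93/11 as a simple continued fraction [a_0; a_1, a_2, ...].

[8; 2, 5]

Run the Euclidean algorithm on 93 and 11; the successive quotients are the partial quotients a_0, a_1, ... (each step inverts the fractional part left over by the previous one):
  93 = 8*11 + 5, so a_0 = 8.
  11 = 2*5 + 1, so a_1 = 2.
  5 = 5*1 + 0, so a_2 = 5.
The remainder reaches 0 after 3 divisions, so the expansion has 3 partial quotients, read off in order.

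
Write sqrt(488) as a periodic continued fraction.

[22; (11, 44)]

Write x_i = (sqrt(488) + m_i)/d_i with (m_0, d_0) = (0, 1). a_0 = floor(sqrt(488)) = 22, since 22^2 = 484 <= 488 < 529 = 23^2.
Iterate m_{i+1} = d_i*a_i - m_i, d_{i+1} = (488 - m_{i+1}^2)/d_i, a_{i+1} = floor((a_0 + m_{i+1})/d_{i+1}):
  m_1 = 1*22 - 0 = 22, d_1 = (488 - 22^2)/1 = 4/1 = 4, a_1 = floor((22 + 22)/4) = 11.
  m_2 = 4*11 - 22 = 22, d_2 = (488 - 22^2)/4 = 4/4 = 1, a_2 = floor((22 + 22)/1) = 44.
  m_3 = 1*44 - 22 = 22, d_3 = (488 - 22^2)/1 = 4/1 = 4: (m_3, d_3) = (m_1, d_1) = (22, 4), so from here the quotients repeat a_1, a_2; the period length is 2.
Hence the expansion of sqrt(488) is a_0 = 22 followed by the repeating block 11, 44 (period 2).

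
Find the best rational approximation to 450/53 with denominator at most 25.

17/2

Expand x = 450/53 as a continued fraction with the Euclidean algorithm:
  450 = 8*53 + 26, so a_0 = 8.
  53 = 2*26 + 1, so a_1 = 2.
  26 = 26*1 + 0, so a_2 = 26.
so x = [8; 2, 26].
Convergents (p_i = a_i*p_{i-1} + p_{i-2}, q_i = a_i*q_{i-1} + q_{i-2} with p_{-2}=0, p_{-1}=1, q_{-2}=1, q_{-1}=0), until the denominator exceeds 25:
  i=0: a_0=8, p_0 = 8*1 + 0 = 8, q_0 = 8*0 + 1 = 1.
  i=1: a_1=2, p_1 = 2*8 + 1 = 17, q_1 = 2*1 + 0 = 2.
  i=2: a_2=26, p_2 = 26*17 + 8 = 450, q_2 = 26*2 + 1 = 53.
q_2 = 53 > 25, so the last convergent with denominator <= 25 is p_1/q_1 = 17/2.
The closest fraction with denominator <= 25 is either p_1/q_1 or the intermediate fraction (k*p_1 + p_0)/(k*q_1 + q_0) with the largest k >= 1 whose denominator stays <= 25; these approach x as k grows, and every other convergent or intermediate fraction in range is farther away.
Largest k: floor((25 - q_0)/q_1) = floor((25 - 1)/2) = 12.
That gives (12*17 + 8)/(12*2 + 1) = 212/25.
Compare the errors: |x - 17/2| = |450*2 - 17*53|/(53*2) = 1/106, and |x - 212/25| = |450*25 - 212*53|/(53*25) = 14/1325.
Cross-multiplying, 1*1325 = 1325 < 1484 = 14*106, so 1/106 is smaller: the convergent 17/2 is closer to x than 212/25.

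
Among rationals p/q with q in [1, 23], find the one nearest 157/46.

Expand x = 157/46 as a continued fraction with the Euclidean algorithm:
  157 = 3*46 + 19, so a_0 = 3.
  46 = 2*19 + 8, so a_1 = 2.
  19 = 2*8 + 3, so a_2 = 2.
  8 = 2*3 + 2, so a_3 = 2.
  3 = 1*2 + 1, so a_4 = 1.
  2 = 2*1 + 0, so a_5 = 2.
so x = [3; 2, 2, 2, 1, 2].
Convergents (p_i = a_i*p_{i-1} + p_{i-2}, q_i = a_i*q_{i-1} + q_{i-2} with p_{-2}=0, p_{-1}=1, q_{-2}=1, q_{-1}=0), until the denominator exceeds 23:
  i=0: a_0=3, p_0 = 3*1 + 0 = 3, q_0 = 3*0 + 1 = 1.
  i=1: a_1=2, p_1 = 2*3 + 1 = 7, q_1 = 2*1 + 0 = 2.
  i=2: a_2=2, p_2 = 2*7 + 3 = 17, q_2 = 2*2 + 1 = 5.
  i=3: a_3=2, p_3 = 2*17 + 7 = 41, q_3 = 2*5 + 2 = 12.
  i=4: a_4=1, p_4 = 1*41 + 17 = 58, q_4 = 1*12 + 5 = 17.
  i=5: a_5=2, p_5 = 2*58 + 41 = 157, q_5 = 2*17 + 12 = 46.
q_5 = 46 > 23, so the last convergent with denominator <= 23 is p_4/q_4 = 58/17.
The closest fraction with denominator <= 23 is either p_4/q_4 or the intermediate fraction (k*p_4 + p_3)/(k*q_4 + q_3) with the largest k >= 1 whose denominator stays <= 23; these approach x as k grows, and every other convergent or intermediate fraction in range is farther away.
Largest k: floor((23 - q_3)/q_4) = floor((23 - 12)/17) = 0.
Since k = 0, no intermediate fraction beyond p_4/q_4 has denominator <= 23, so the convergent 58/17 is the closest (its error is |157*17 - 58*46|/(46*17) = 1/782).

58/17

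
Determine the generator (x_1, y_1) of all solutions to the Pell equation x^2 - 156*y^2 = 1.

(x, y) = (25, 2)

First expand sqrt(156) as a continued fraction. With x_i = (sqrt(156) + m_i)/d_i and (m_0, d_0) = (0, 1): a_0 = floor(sqrt(156)) = 12, since 12^2 = 144 <= 156 < 169 = 13^2.
Iterate m_{i+1} = d_i*a_i - m_i, d_{i+1} = (156 - m_{i+1}^2)/d_i, a_{i+1} = floor((a_0 + m_{i+1})/d_{i+1}):
  m_1 = 1*12 - 0 = 12, d_1 = (156 - 12^2)/1 = 12/1 = 12, a_1 = floor((12 + 12)/12) = 2.
  m_2 = 12*2 - 12 = 12, d_2 = (156 - 12^2)/12 = 12/12 = 1, a_2 = floor((12 + 12)/1) = 24.
  m_3 = 1*24 - 12 = 12, d_3 = (156 - 12^2)/1 = 12/1 = 12: (m_3, d_3) = (m_1, d_1) = (12, 12), so from here the quotients repeat a_1, a_2; the period length is 2.
So sqrt(156) = [12; (2, 24)] with period length k = 2.
k is even, so the fundamental solution of x^2 - 156y^2 = 1 is (p_{k-1}, q_{k-1}) = (p_1, q_1); compute convergents through index 1.
Convergents (p_i = a_i*p_{i-1} + p_{i-2}, q_i = a_i*q_{i-1} + q_{i-2} with p_{-2}=0, p_{-1}=1, q_{-2}=1, q_{-1}=0):
  i=0: a_0=12, p_0 = 12*1 + 0 = 12, q_0 = 12*0 + 1 = 1.
  i=1: a_1=2, p_1 = 2*12 + 1 = 25, q_1 = 2*1 + 0 = 2.
Check: 25^2 - 156*2^2 = 625 - 624 = 1, so (x, y) = (25, 2) solves the equation, and by the theorem it is the least positive solution.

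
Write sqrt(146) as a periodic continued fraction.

[12; (12, 24)]

Write x_i = (sqrt(146) + m_i)/d_i with (m_0, d_0) = (0, 1). a_0 = floor(sqrt(146)) = 12, since 12^2 = 144 <= 146 < 169 = 13^2.
Iterate m_{i+1} = d_i*a_i - m_i, d_{i+1} = (146 - m_{i+1}^2)/d_i, a_{i+1} = floor((a_0 + m_{i+1})/d_{i+1}):
  m_1 = 1*12 - 0 = 12, d_1 = (146 - 12^2)/1 = 2/1 = 2, a_1 = floor((12 + 12)/2) = 12.
  m_2 = 2*12 - 12 = 12, d_2 = (146 - 12^2)/2 = 2/2 = 1, a_2 = floor((12 + 12)/1) = 24.
  m_3 = 1*24 - 12 = 12, d_3 = (146 - 12^2)/1 = 2/1 = 2: (m_3, d_3) = (m_1, d_1) = (12, 2), so from here the quotients repeat a_1, a_2; the period length is 2.
Hence the expansion of sqrt(146) is a_0 = 12 followed by the repeating block 12, 24 (period 2).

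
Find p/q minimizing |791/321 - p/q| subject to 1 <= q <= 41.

Expand x = 791/321 as a continued fraction with the Euclidean algorithm:
  791 = 2*321 + 149, so a_0 = 2.
  321 = 2*149 + 23, so a_1 = 2.
  149 = 6*23 + 11, so a_2 = 6.
  23 = 2*11 + 1, so a_3 = 2.
  11 = 11*1 + 0, so a_4 = 11.
so x = [2; 2, 6, 2, 11].
Convergents (p_i = a_i*p_{i-1} + p_{i-2}, q_i = a_i*q_{i-1} + q_{i-2} with p_{-2}=0, p_{-1}=1, q_{-2}=1, q_{-1}=0), until the denominator exceeds 41:
  i=0: a_0=2, p_0 = 2*1 + 0 = 2, q_0 = 2*0 + 1 = 1.
  i=1: a_1=2, p_1 = 2*2 + 1 = 5, q_1 = 2*1 + 0 = 2.
  i=2: a_2=6, p_2 = 6*5 + 2 = 32, q_2 = 6*2 + 1 = 13.
  i=3: a_3=2, p_3 = 2*32 + 5 = 69, q_3 = 2*13 + 2 = 28.
  i=4: a_4=11, p_4 = 11*69 + 32 = 791, q_4 = 11*28 + 13 = 321.
q_4 = 321 > 41, so the last convergent with denominator <= 41 is p_3/q_3 = 69/28.
The closest fraction with denominator <= 41 is either p_3/q_3 or the intermediate fraction (k*p_3 + p_2)/(k*q_3 + q_2) with the largest k >= 1 whose denominator stays <= 41; these approach x as k grows, and every other convergent or intermediate fraction in range is farther away.
Largest k: floor((41 - q_2)/q_3) = floor((41 - 13)/28) = 1.
That gives (1*69 + 32)/(1*28 + 13) = 101/41.
Compare the errors: |x - 69/28| = |791*28 - 69*321|/(321*28) = 1/8988, and |x - 101/41| = |791*41 - 101*321|/(321*41) = 10/13161.
Cross-multiplying, 1*13161 = 13161 < 89880 = 10*8988, so 1/8988 is smaller: the convergent 69/28 is closer to x than 101/41.

69/28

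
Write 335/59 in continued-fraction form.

[5; 1, 2, 9, 2]

Run the Euclidean algorithm on 335 and 59; the successive quotients are the partial quotients a_0, a_1, ... (each step inverts the fractional part left over by the previous one):
  335 = 5*59 + 40, so a_0 = 5.
  59 = 1*40 + 19, so a_1 = 1.
  40 = 2*19 + 2, so a_2 = 2.
  19 = 9*2 + 1, so a_3 = 9.
  2 = 2*1 + 0, so a_4 = 2.
The remainder reaches 0 after 5 divisions, so the expansion has 5 partial quotients, read off in order.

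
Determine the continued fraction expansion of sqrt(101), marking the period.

[10; (20)]

Write x_i = (sqrt(101) + m_i)/d_i with (m_0, d_0) = (0, 1). a_0 = floor(sqrt(101)) = 10, since 10^2 = 100 <= 101 < 121 = 11^2.
Iterate m_{i+1} = d_i*a_i - m_i, d_{i+1} = (101 - m_{i+1}^2)/d_i, a_{i+1} = floor((a_0 + m_{i+1})/d_{i+1}):
  m_1 = 1*10 - 0 = 10, d_1 = (101 - 10^2)/1 = 1/1 = 1, a_1 = floor((10 + 10)/1) = 20.
  m_2 = 1*20 - 10 = 10, d_2 = (101 - 10^2)/1 = 1/1 = 1: (m_2, d_2) = (m_1, d_1) = (10, 1), so from here the quotient a_1 repeats; the period length is 1.
Hence the expansion of sqrt(101) is a_0 = 10 followed by the repeating block 20 (period 1).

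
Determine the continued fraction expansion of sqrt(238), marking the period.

Write x_i = (sqrt(238) + m_i)/d_i with (m_0, d_0) = (0, 1). a_0 = floor(sqrt(238)) = 15, since 15^2 = 225 <= 238 < 256 = 16^2.
Iterate m_{i+1} = d_i*a_i - m_i, d_{i+1} = (238 - m_{i+1}^2)/d_i, a_{i+1} = floor((a_0 + m_{i+1})/d_{i+1}):
  m_1 = 1*15 - 0 = 15, d_1 = (238 - 15^2)/1 = 13/1 = 13, a_1 = floor((15 + 15)/13) = 2.
  m_2 = 13*2 - 15 = 11, d_2 = (238 - 11^2)/13 = 117/13 = 9, a_2 = floor((15 + 11)/9) = 2.
  m_3 = 9*2 - 11 = 7, d_3 = (238 - 7^2)/9 = 189/9 = 21, a_3 = floor((15 + 7)/21) = 1.
  m_4 = 21*1 - 7 = 14, d_4 = (238 - 14^2)/21 = 42/21 = 2, a_4 = floor((15 + 14)/2) = 14.
  m_5 = 2*14 - 14 = 14, d_5 = (238 - 14^2)/2 = 42/2 = 21, a_5 = floor((15 + 14)/21) = 1.
  m_6 = 21*1 - 14 = 7, d_6 = (238 - 7^2)/21 = 189/21 = 9, a_6 = floor((15 + 7)/9) = 2.
  m_7 = 9*2 - 7 = 11, d_7 = (238 - 11^2)/9 = 117/9 = 13, a_7 = floor((15 + 11)/13) = 2.
  m_8 = 13*2 - 11 = 15, d_8 = (238 - 15^2)/13 = 13/13 = 1, a_8 = floor((15 + 15)/1) = 30.
  m_9 = 1*30 - 15 = 15, d_9 = (238 - 15^2)/1 = 13/1 = 13: (m_9, d_9) = (m_1, d_1) = (15, 13), so from here the quotients repeat a_1, ..., a_8; the period length is 8.
Hence the expansion of sqrt(238) is a_0 = 15 followed by the repeating block 2, 2, 1, 14, 1, 2, 2, 30 (period 8).

[15; (2, 2, 1, 14, 1, 2, 2, 30)]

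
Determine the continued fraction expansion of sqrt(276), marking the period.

[16; (1, 1, 1, 1, 2, 2, 2, 1, 1, 1, 1, 32)]

Write x_i = (sqrt(276) + m_i)/d_i with (m_0, d_0) = (0, 1). a_0 = floor(sqrt(276)) = 16, since 16^2 = 256 <= 276 < 289 = 17^2.
Iterate m_{i+1} = d_i*a_i - m_i, d_{i+1} = (276 - m_{i+1}^2)/d_i, a_{i+1} = floor((a_0 + m_{i+1})/d_{i+1}):
  m_1 = 1*16 - 0 = 16, d_1 = (276 - 16^2)/1 = 20/1 = 20, a_1 = floor((16 + 16)/20) = 1.
  m_2 = 20*1 - 16 = 4, d_2 = (276 - 4^2)/20 = 260/20 = 13, a_2 = floor((16 + 4)/13) = 1.
  m_3 = 13*1 - 4 = 9, d_3 = (276 - 9^2)/13 = 195/13 = 15, a_3 = floor((16 + 9)/15) = 1.
  m_4 = 15*1 - 9 = 6, d_4 = (276 - 6^2)/15 = 240/15 = 16, a_4 = floor((16 + 6)/16) = 1.
  m_5 = 16*1 - 6 = 10, d_5 = (276 - 10^2)/16 = 176/16 = 11, a_5 = floor((16 + 10)/11) = 2.
  m_6 = 11*2 - 10 = 12, d_6 = (276 - 12^2)/11 = 132/11 = 12, a_6 = floor((16 + 12)/12) = 2.
  m_7 = 12*2 - 12 = 12, d_7 = (276 - 12^2)/12 = 132/12 = 11, a_7 = floor((16 + 12)/11) = 2.
  m_8 = 11*2 - 12 = 10, d_8 = (276 - 10^2)/11 = 176/11 = 16, a_8 = floor((16 + 10)/16) = 1.
  m_9 = 16*1 - 10 = 6, d_9 = (276 - 6^2)/16 = 240/16 = 15, a_9 = floor((16 + 6)/15) = 1.
  m_10 = 15*1 - 6 = 9, d_10 = (276 - 9^2)/15 = 195/15 = 13, a_10 = floor((16 + 9)/13) = 1.
  m_11 = 13*1 - 9 = 4, d_11 = (276 - 4^2)/13 = 260/13 = 20, a_11 = floor((16 + 4)/20) = 1.
  m_12 = 20*1 - 4 = 16, d_12 = (276 - 16^2)/20 = 20/20 = 1, a_12 = floor((16 + 16)/1) = 32.
  m_13 = 1*32 - 16 = 16, d_13 = (276 - 16^2)/1 = 20/1 = 20: (m_13, d_13) = (m_1, d_1) = (16, 20), so from here the quotients repeat a_1, ..., a_12; the period length is 12.
Hence the expansion of sqrt(276) is a_0 = 16 followed by the repeating block 1, 1, 1, 1, 2, 2, 2, 1, 1, 1, 1, 32 (period 12).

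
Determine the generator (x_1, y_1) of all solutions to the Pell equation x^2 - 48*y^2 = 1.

(x, y) = (7, 1)

First expand sqrt(48) as a continued fraction. With x_i = (sqrt(48) + m_i)/d_i and (m_0, d_0) = (0, 1): a_0 = floor(sqrt(48)) = 6, since 6^2 = 36 <= 48 < 49 = 7^2.
Iterate m_{i+1} = d_i*a_i - m_i, d_{i+1} = (48 - m_{i+1}^2)/d_i, a_{i+1} = floor((a_0 + m_{i+1})/d_{i+1}):
  m_1 = 1*6 - 0 = 6, d_1 = (48 - 6^2)/1 = 12/1 = 12, a_1 = floor((6 + 6)/12) = 1.
  m_2 = 12*1 - 6 = 6, d_2 = (48 - 6^2)/12 = 12/12 = 1, a_2 = floor((6 + 6)/1) = 12.
  m_3 = 1*12 - 6 = 6, d_3 = (48 - 6^2)/1 = 12/1 = 12: (m_3, d_3) = (m_1, d_1) = (6, 12), so from here the quotients repeat a_1, a_2; the period length is 2.
So sqrt(48) = [6; (1, 12)] with period length k = 2.
k is even, so the fundamental solution of x^2 - 48y^2 = 1 is (p_{k-1}, q_{k-1}) = (p_1, q_1); compute convergents through index 1.
Convergents (p_i = a_i*p_{i-1} + p_{i-2}, q_i = a_i*q_{i-1} + q_{i-2} with p_{-2}=0, p_{-1}=1, q_{-2}=1, q_{-1}=0):
  i=0: a_0=6, p_0 = 6*1 + 0 = 6, q_0 = 6*0 + 1 = 1.
  i=1: a_1=1, p_1 = 1*6 + 1 = 7, q_1 = 1*1 + 0 = 1.
Check: 7^2 - 48*1^2 = 49 - 48 = 1, so (x, y) = (7, 1) solves the equation, and by the theorem it is the least positive solution.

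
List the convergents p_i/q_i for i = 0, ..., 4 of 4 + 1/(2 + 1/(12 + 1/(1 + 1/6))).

4/1, 9/2, 112/25, 121/27, 838/187

Using the convergent recurrence p_i = a_i*p_{i-1} + p_{i-2}, q_i = a_i*q_{i-1} + q_{i-2} with p_{-2}=0, p_{-1}=1, q_{-2}=1, q_{-1}=0:
  i=0: a_0=4, p_0 = 4*1 + 0 = 4, q_0 = 4*0 + 1 = 1.
  i=1: a_1=2, p_1 = 2*4 + 1 = 9, q_1 = 2*1 + 0 = 2.
  i=2: a_2=12, p_2 = 12*9 + 4 = 112, q_2 = 12*2 + 1 = 25.
  i=3: a_3=1, p_3 = 1*112 + 9 = 121, q_3 = 1*25 + 2 = 27.
  i=4: a_4=6, p_4 = 6*121 + 112 = 838, q_4 = 6*27 + 25 = 187.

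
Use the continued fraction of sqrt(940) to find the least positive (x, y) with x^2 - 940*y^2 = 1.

(x, y) = (4231, 138)

First expand sqrt(940) as a continued fraction. With x_i = (sqrt(940) + m_i)/d_i and (m_0, d_0) = (0, 1): a_0 = floor(sqrt(940)) = 30, since 30^2 = 900 <= 940 < 961 = 31^2.
Iterate m_{i+1} = d_i*a_i - m_i, d_{i+1} = (940 - m_{i+1}^2)/d_i, a_{i+1} = floor((a_0 + m_{i+1})/d_{i+1}):
  m_1 = 1*30 - 0 = 30, d_1 = (940 - 30^2)/1 = 40/1 = 40, a_1 = floor((30 + 30)/40) = 1.
  m_2 = 40*1 - 30 = 10, d_2 = (940 - 10^2)/40 = 840/40 = 21, a_2 = floor((30 + 10)/21) = 1.
  m_3 = 21*1 - 10 = 11, d_3 = (940 - 11^2)/21 = 819/21 = 39, a_3 = floor((30 + 11)/39) = 1.
  m_4 = 39*1 - 11 = 28, d_4 = (940 - 28^2)/39 = 156/39 = 4, a_4 = floor((30 + 28)/4) = 14.
  m_5 = 4*14 - 28 = 28, d_5 = (940 - 28^2)/4 = 156/4 = 39, a_5 = floor((30 + 28)/39) = 1.
  m_6 = 39*1 - 28 = 11, d_6 = (940 - 11^2)/39 = 819/39 = 21, a_6 = floor((30 + 11)/21) = 1.
  m_7 = 21*1 - 11 = 10, d_7 = (940 - 10^2)/21 = 840/21 = 40, a_7 = floor((30 + 10)/40) = 1.
  m_8 = 40*1 - 10 = 30, d_8 = (940 - 30^2)/40 = 40/40 = 1, a_8 = floor((30 + 30)/1) = 60.
  m_9 = 1*60 - 30 = 30, d_9 = (940 - 30^2)/1 = 40/1 = 40: (m_9, d_9) = (m_1, d_1) = (30, 40), so from here the quotients repeat a_1, ..., a_8; the period length is 8.
So sqrt(940) = [30; (1, 1, 1, 14, 1, 1, 1, 60)] with period length k = 8.
k is even, so the fundamental solution of x^2 - 940y^2 = 1 is (p_{k-1}, q_{k-1}) = (p_7, q_7); compute convergents through index 7.
Convergents (p_i = a_i*p_{i-1} + p_{i-2}, q_i = a_i*q_{i-1} + q_{i-2} with p_{-2}=0, p_{-1}=1, q_{-2}=1, q_{-1}=0):
  i=0: a_0=30, p_0 = 30*1 + 0 = 30, q_0 = 30*0 + 1 = 1.
  i=1: a_1=1, p_1 = 1*30 + 1 = 31, q_1 = 1*1 + 0 = 1.
  i=2: a_2=1, p_2 = 1*31 + 30 = 61, q_2 = 1*1 + 1 = 2.
  i=3: a_3=1, p_3 = 1*61 + 31 = 92, q_3 = 1*2 + 1 = 3.
  i=4: a_4=14, p_4 = 14*92 + 61 = 1349, q_4 = 14*3 + 2 = 44.
  i=5: a_5=1, p_5 = 1*1349 + 92 = 1441, q_5 = 1*44 + 3 = 47.
  i=6: a_6=1, p_6 = 1*1441 + 1349 = 2790, q_6 = 1*47 + 44 = 91.
  i=7: a_7=1, p_7 = 1*2790 + 1441 = 4231, q_7 = 1*91 + 47 = 138.
Check: 4231^2 - 940*138^2 = 17901361 - 17901360 = 1, so (x, y) = (4231, 138) solves the equation, and by the theorem it is the least positive solution.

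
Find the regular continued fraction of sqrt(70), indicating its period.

[8; (2, 1, 2, 1, 2, 16)]

Write x_i = (sqrt(70) + m_i)/d_i with (m_0, d_0) = (0, 1). a_0 = floor(sqrt(70)) = 8, since 8^2 = 64 <= 70 < 81 = 9^2.
Iterate m_{i+1} = d_i*a_i - m_i, d_{i+1} = (70 - m_{i+1}^2)/d_i, a_{i+1} = floor((a_0 + m_{i+1})/d_{i+1}):
  m_1 = 1*8 - 0 = 8, d_1 = (70 - 8^2)/1 = 6/1 = 6, a_1 = floor((8 + 8)/6) = 2.
  m_2 = 6*2 - 8 = 4, d_2 = (70 - 4^2)/6 = 54/6 = 9, a_2 = floor((8 + 4)/9) = 1.
  m_3 = 9*1 - 4 = 5, d_3 = (70 - 5^2)/9 = 45/9 = 5, a_3 = floor((8 + 5)/5) = 2.
  m_4 = 5*2 - 5 = 5, d_4 = (70 - 5^2)/5 = 45/5 = 9, a_4 = floor((8 + 5)/9) = 1.
  m_5 = 9*1 - 5 = 4, d_5 = (70 - 4^2)/9 = 54/9 = 6, a_5 = floor((8 + 4)/6) = 2.
  m_6 = 6*2 - 4 = 8, d_6 = (70 - 8^2)/6 = 6/6 = 1, a_6 = floor((8 + 8)/1) = 16.
  m_7 = 1*16 - 8 = 8, d_7 = (70 - 8^2)/1 = 6/1 = 6: (m_7, d_7) = (m_1, d_1) = (8, 6), so from here the quotients repeat a_1, ..., a_6; the period length is 6.
Hence the expansion of sqrt(70) is a_0 = 8 followed by the repeating block 2, 1, 2, 1, 2, 16 (period 6).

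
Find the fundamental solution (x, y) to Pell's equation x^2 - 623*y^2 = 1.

First expand sqrt(623) as a continued fraction. With x_i = (sqrt(623) + m_i)/d_i and (m_0, d_0) = (0, 1): a_0 = floor(sqrt(623)) = 24, since 24^2 = 576 <= 623 < 625 = 25^2.
Iterate m_{i+1} = d_i*a_i - m_i, d_{i+1} = (623 - m_{i+1}^2)/d_i, a_{i+1} = floor((a_0 + m_{i+1})/d_{i+1}):
  m_1 = 1*24 - 0 = 24, d_1 = (623 - 24^2)/1 = 47/1 = 47, a_1 = floor((24 + 24)/47) = 1.
  m_2 = 47*1 - 24 = 23, d_2 = (623 - 23^2)/47 = 94/47 = 2, a_2 = floor((24 + 23)/2) = 23.
  m_3 = 2*23 - 23 = 23, d_3 = (623 - 23^2)/2 = 94/2 = 47, a_3 = floor((24 + 23)/47) = 1.
  m_4 = 47*1 - 23 = 24, d_4 = (623 - 24^2)/47 = 47/47 = 1, a_4 = floor((24 + 24)/1) = 48.
  m_5 = 1*48 - 24 = 24, d_5 = (623 - 24^2)/1 = 47/1 = 47: (m_5, d_5) = (m_1, d_1) = (24, 47), so from here the quotients repeat a_1, ..., a_4; the period length is 4.
So sqrt(623) = [24; (1, 23, 1, 48)] with period length k = 4.
k is even, so the fundamental solution of x^2 - 623y^2 = 1 is (p_{k-1}, q_{k-1}) = (p_3, q_3); compute convergents through index 3.
Convergents (p_i = a_i*p_{i-1} + p_{i-2}, q_i = a_i*q_{i-1} + q_{i-2} with p_{-2}=0, p_{-1}=1, q_{-2}=1, q_{-1}=0):
  i=0: a_0=24, p_0 = 24*1 + 0 = 24, q_0 = 24*0 + 1 = 1.
  i=1: a_1=1, p_1 = 1*24 + 1 = 25, q_1 = 1*1 + 0 = 1.
  i=2: a_2=23, p_2 = 23*25 + 24 = 599, q_2 = 23*1 + 1 = 24.
  i=3: a_3=1, p_3 = 1*599 + 25 = 624, q_3 = 1*24 + 1 = 25.
Check: 624^2 - 623*25^2 = 389376 - 389375 = 1, so (x, y) = (624, 25) solves the equation, and by the theorem it is the least positive solution.

(x, y) = (624, 25)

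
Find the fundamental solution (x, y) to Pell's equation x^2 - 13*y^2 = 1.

First expand sqrt(13) as a continued fraction. With x_i = (sqrt(13) + m_i)/d_i and (m_0, d_0) = (0, 1): a_0 = floor(sqrt(13)) = 3, since 3^2 = 9 <= 13 < 16 = 4^2.
Iterate m_{i+1} = d_i*a_i - m_i, d_{i+1} = (13 - m_{i+1}^2)/d_i, a_{i+1} = floor((a_0 + m_{i+1})/d_{i+1}):
  m_1 = 1*3 - 0 = 3, d_1 = (13 - 3^2)/1 = 4/1 = 4, a_1 = floor((3 + 3)/4) = 1.
  m_2 = 4*1 - 3 = 1, d_2 = (13 - 1^2)/4 = 12/4 = 3, a_2 = floor((3 + 1)/3) = 1.
  m_3 = 3*1 - 1 = 2, d_3 = (13 - 2^2)/3 = 9/3 = 3, a_3 = floor((3 + 2)/3) = 1.
  m_4 = 3*1 - 2 = 1, d_4 = (13 - 1^2)/3 = 12/3 = 4, a_4 = floor((3 + 1)/4) = 1.
  m_5 = 4*1 - 1 = 3, d_5 = (13 - 3^2)/4 = 4/4 = 1, a_5 = floor((3 + 3)/1) = 6.
  m_6 = 1*6 - 3 = 3, d_6 = (13 - 3^2)/1 = 4/1 = 4: (m_6, d_6) = (m_1, d_1) = (3, 4), so from here the quotients repeat a_1, ..., a_5; the period length is 5.
So sqrt(13) = [3; (1, 1, 1, 1, 6)] with period length k = 5.
k is odd, so (p_{k-1}, q_{k-1}) only solves x^2 - 13y^2 = -1 and the fundamental solution of x^2 - 13y^2 = 1 is (p_{2k-1}, q_{2k-1}) = (p_9, q_9); compute convergents through index 9, running through the period twice.
Convergents (p_i = a_i*p_{i-1} + p_{i-2}, q_i = a_i*q_{i-1} + q_{i-2} with p_{-2}=0, p_{-1}=1, q_{-2}=1, q_{-1}=0):
  i=0: a_0=3, p_0 = 3*1 + 0 = 3, q_0 = 3*0 + 1 = 1.
  i=1: a_1=1, p_1 = 1*3 + 1 = 4, q_1 = 1*1 + 0 = 1.
  i=2: a_2=1, p_2 = 1*4 + 3 = 7, q_2 = 1*1 + 1 = 2.
  i=3: a_3=1, p_3 = 1*7 + 4 = 11, q_3 = 1*2 + 1 = 3.
  i=4: a_4=1, p_4 = 1*11 + 7 = 18, q_4 = 1*3 + 2 = 5.
  i=5: a_5=6, p_5 = 6*18 + 11 = 119, q_5 = 6*5 + 3 = 33.
  i=6: a_6=1, p_6 = 1*119 + 18 = 137, q_6 = 1*33 + 5 = 38.
  i=7: a_7=1, p_7 = 1*137 + 119 = 256, q_7 = 1*38 + 33 = 71.
  i=8: a_8=1, p_8 = 1*256 + 137 = 393, q_8 = 1*71 + 38 = 109.
  i=9: a_9=1, p_9 = 1*393 + 256 = 649, q_9 = 1*109 + 71 = 180.
Indeed p_4^2 - 13*q_4^2 = 324 - 325 = -1, not +1.
Check: 649^2 - 13*180^2 = 421201 - 421200 = 1, so (x, y) = (649, 180) solves the equation, and by the theorem it is the least positive solution.

(x, y) = (649, 180)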